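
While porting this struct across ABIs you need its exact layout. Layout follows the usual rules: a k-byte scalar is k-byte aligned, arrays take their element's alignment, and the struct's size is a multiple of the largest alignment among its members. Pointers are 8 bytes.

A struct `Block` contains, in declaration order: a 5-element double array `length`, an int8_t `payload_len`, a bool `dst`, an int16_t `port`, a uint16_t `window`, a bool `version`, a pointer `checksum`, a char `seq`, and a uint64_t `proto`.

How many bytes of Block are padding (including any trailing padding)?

@0: length [40B, align 8] → 40
@40: payload_len [1B, align 1] → 41
@41: dst [1B, align 1] → 42
@42: port [2B, align 2] → 44
@44: window [2B, align 2] → 46
@46: version [1B, align 1] → 47
+1 pad (align 8)
@48: checksum [8B, align 8] → 56
@56: seq [1B, align 1] → 57
+7 pad (align 8)
@64: proto [8B, align 8] → 72
size 72, align 8
data bytes 64, size 72 → padding 8

8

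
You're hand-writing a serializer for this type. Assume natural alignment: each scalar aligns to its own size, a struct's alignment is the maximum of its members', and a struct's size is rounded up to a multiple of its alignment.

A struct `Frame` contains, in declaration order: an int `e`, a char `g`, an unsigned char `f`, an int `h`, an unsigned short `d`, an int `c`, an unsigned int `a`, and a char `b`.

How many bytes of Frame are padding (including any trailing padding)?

7

@0: e [4B, align 4] → 4
@4: g [1B, align 1] → 5
@5: f [1B, align 1] → 6
+2 pad (align 4)
@8: h [4B, align 4] → 12
@12: d [2B, align 2] → 14
+2 pad (align 4)
@16: c [4B, align 4] → 20
@20: a [4B, align 4] → 24
@24: b [1B, align 1] → 25
+3 tail pad (align 4)
size 28, align 4
data bytes 21, size 28 → padding 7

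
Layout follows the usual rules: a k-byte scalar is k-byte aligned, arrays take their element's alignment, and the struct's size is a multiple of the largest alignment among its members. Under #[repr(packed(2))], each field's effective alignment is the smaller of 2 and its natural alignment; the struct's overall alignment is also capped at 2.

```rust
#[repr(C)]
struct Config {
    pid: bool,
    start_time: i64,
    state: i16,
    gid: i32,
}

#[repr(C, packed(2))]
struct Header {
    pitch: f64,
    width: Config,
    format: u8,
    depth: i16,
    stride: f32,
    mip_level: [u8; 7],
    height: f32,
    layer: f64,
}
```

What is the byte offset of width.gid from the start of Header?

28

Config: pid at 0 (size 1, align 1) → ends 1; pad 7 to align 8 for start_time; start_time at 8 (size 8, align 8) → ends 16; state at 16 (size 2, align 2) → ends 18; pad 2 to align 4 for gid; gid at 20 (size 4, align 4) → ends 24; total 24 bytes, alignment 8
pitch at 0 (size 8, align 2) → ends 8
width at 8 (size 24, align 2) → ends 32
within Config: gid at 20
8 + 20 = 28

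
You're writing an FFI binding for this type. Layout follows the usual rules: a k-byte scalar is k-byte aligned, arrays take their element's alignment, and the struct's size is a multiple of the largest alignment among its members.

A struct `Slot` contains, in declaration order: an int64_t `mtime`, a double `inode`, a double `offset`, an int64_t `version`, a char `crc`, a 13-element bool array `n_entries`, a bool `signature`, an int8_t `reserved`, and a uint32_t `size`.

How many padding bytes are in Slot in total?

0..8  mtime  (8B, 8-aligned)
8..16  inode  (8B, 8-aligned)
16..24  offset  (8B, 8-aligned)
24..32  version  (8B, 8-aligned)
32..33  crc  (1B, 1-aligned)
33..46  n_entries  (13B, 1-aligned)
46..47  signature  (1B, 1-aligned)
47..48  reserved  (1B, 1-aligned)
48..52  size  (4B, 4-aligned)
52..56  -- tail padding (4B)
sizeof = 56, alignof = 8
data bytes 52, size 56 → padding 4

4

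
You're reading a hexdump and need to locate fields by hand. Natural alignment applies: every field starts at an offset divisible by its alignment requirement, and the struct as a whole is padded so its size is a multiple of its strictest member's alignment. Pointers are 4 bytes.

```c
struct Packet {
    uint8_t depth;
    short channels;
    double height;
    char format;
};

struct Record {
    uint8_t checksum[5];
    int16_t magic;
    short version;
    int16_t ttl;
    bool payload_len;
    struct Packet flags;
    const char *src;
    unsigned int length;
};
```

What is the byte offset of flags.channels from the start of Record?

18

Packet: @0: depth [1B, align 1] → 1; +1 pad (align 2); @2: channels [2B, align 2] → 4; +4 pad (align 8); @8: height [8B, align 8] → 16; @16: format [1B, align 1] → 17; +7 tail pad (align 8); size 24, align 8
@0: checksum [5B, align 1] → 5
+1 pad (align 2)
@6: magic [2B, align 2] → 8
@8: version [2B, align 2] → 10
@10: ttl [2B, align 2] → 12
@12: payload_len [1B, align 1] → 13
+3 pad (align 8)
@16: flags [24B, align 8] → 40
within Packet: channels at 2
16 + 2 = 18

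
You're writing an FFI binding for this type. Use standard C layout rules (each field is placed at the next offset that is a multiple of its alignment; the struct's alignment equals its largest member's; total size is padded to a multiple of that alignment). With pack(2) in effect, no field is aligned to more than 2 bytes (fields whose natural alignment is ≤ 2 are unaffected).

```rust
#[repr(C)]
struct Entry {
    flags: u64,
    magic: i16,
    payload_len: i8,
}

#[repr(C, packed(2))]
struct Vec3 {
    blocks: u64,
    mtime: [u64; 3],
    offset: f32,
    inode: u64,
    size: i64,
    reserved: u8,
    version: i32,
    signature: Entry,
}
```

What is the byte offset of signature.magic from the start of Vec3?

66

Entry: flags at 0 (size 8, align 8) → ends 8; magic at 8 (size 2, align 2) → ends 10; payload_len at 10 (size 1, align 1) → ends 11; tail pad 5 to reach multiple of 8; total 16 bytes, alignment 8
blocks at 0 (size 8, align 2) → ends 8
mtime at 8 (size 24, align 2) → ends 32
offset at 32 (size 4, align 2) → ends 36
inode at 36 (size 8, align 2) → ends 44
size at 44 (size 8, align 2) → ends 52
reserved at 52 (size 1, align 1) → ends 53
pad 1 to align 2 for version
version at 54 (size 4, align 2) → ends 58
signature at 58 (size 16, align 2) → ends 74
within Entry: magic at 8
58 + 8 = 66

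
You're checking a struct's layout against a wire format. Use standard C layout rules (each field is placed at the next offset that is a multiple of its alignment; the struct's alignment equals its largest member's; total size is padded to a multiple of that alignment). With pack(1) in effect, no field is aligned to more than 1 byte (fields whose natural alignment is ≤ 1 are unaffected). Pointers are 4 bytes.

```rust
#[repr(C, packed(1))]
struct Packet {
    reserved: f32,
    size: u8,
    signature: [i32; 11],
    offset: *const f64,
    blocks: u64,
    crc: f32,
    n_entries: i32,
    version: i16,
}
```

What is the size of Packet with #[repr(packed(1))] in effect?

71

@0: reserved [4B, align 1] → 4
@4: size [1B, align 1] → 5
@5: signature [44B, align 1] → 49
@49: offset [4B, align 1] → 53
@53: blocks [8B, align 1] → 61
@61: crc [4B, align 1] → 65
@65: n_entries [4B, align 1] → 69
@69: version [2B, align 1] → 71
size 71, align 1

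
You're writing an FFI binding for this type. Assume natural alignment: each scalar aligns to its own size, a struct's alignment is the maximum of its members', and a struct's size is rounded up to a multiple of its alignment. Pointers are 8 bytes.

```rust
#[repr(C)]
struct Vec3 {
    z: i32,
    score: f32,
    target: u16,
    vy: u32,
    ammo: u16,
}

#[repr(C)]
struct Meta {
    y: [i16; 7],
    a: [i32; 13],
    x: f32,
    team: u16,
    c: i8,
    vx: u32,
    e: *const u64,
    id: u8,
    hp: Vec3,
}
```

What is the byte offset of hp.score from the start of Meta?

Vec3: 0..4  z  (4B, 4-aligned); 4..8  score  (4B, 4-aligned); 8..10  target  (2B, 2-aligned); 10..12  -- padding (2B); 12..16  vy  (4B, 4-aligned); 16..18  ammo  (2B, 2-aligned); 18..20  -- tail padding (2B); sizeof = 20, alignof = 4
0..14  y  (14B, 2-aligned)
14..16  -- padding (2B)
16..68  a  (52B, 4-aligned)
68..72  x  (4B, 4-aligned)
72..74  team  (2B, 2-aligned)
74..75  c  (1B, 1-aligned)
75..76  -- padding (1B)
76..80  vx  (4B, 4-aligned)
80..88  e  (8B, 8-aligned)
88..89  id  (1B, 1-aligned)
89..92  -- padding (3B)
92..112  hp  (20B, 4-aligned)
within Vec3: score at 4
92 + 4 = 96

96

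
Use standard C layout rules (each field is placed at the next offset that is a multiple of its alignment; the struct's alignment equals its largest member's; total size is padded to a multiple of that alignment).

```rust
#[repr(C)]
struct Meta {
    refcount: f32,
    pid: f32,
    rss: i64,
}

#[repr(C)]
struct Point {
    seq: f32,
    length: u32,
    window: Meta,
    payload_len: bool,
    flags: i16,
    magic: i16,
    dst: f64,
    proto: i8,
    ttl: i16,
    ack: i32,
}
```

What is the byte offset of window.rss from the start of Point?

Meta: 0..4  refcount  (4B, 4-aligned); 4..8  pid  (4B, 4-aligned); 8..16  rss  (8B, 8-aligned); sizeof = 16, alignof = 8
0..4  seq  (4B, 4-aligned)
4..8  length  (4B, 4-aligned)
8..24  window  (16B, 8-aligned)
within Meta: rss at 8
8 + 8 = 16

16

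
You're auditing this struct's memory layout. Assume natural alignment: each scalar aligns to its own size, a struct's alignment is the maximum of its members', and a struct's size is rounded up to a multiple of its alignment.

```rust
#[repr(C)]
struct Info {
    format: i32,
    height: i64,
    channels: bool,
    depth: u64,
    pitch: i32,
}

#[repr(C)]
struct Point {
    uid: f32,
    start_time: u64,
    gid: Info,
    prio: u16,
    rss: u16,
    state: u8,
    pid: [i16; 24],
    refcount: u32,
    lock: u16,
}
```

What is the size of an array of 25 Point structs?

3000

Info: @0: format [4B, align 4] → 4; +4 pad (align 8); @8: height [8B, align 8] → 16; @16: channels [1B, align 1] → 17; +7 pad (align 8); @24: depth [8B, align 8] → 32; @32: pitch [4B, align 4] → 36; +4 tail pad (align 8); size 40, align 8
@0: uid [4B, align 4] → 4
+4 pad (align 8)
@8: start_time [8B, align 8] → 16
@16: gid [40B, align 8] → 56
@56: prio [2B, align 2] → 58
@58: rss [2B, align 2] → 60
@60: state [1B, align 1] → 61
+1 pad (align 2)
@62: pid [48B, align 2] → 110
+2 pad (align 4)
@112: refcount [4B, align 4] → 116
@116: lock [2B, align 2] → 118
+2 tail pad (align 8)
size 120, align 8
array of 25: 25 × 120 = 3000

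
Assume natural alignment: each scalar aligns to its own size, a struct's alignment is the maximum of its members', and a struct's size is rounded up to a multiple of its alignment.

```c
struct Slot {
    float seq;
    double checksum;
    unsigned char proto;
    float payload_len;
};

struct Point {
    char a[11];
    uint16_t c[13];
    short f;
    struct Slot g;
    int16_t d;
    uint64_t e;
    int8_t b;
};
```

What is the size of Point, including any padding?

Slot: seq at 0 (size 4, align 4) → ends 4; pad 4 to align 8 for checksum; checksum at 8 (size 8, align 8) → ends 16; proto at 16 (size 1, align 1) → ends 17; pad 3 to align 4 for payload_len; payload_len at 20 (size 4, align 4) → ends 24; total 24 bytes, alignment 8
a at 0 (size 11, align 1) → ends 11
pad 1 to align 2 for c
c at 12 (size 26, align 2) → ends 38
f at 38 (size 2, align 2) → ends 40
g at 40 (size 24, align 8) → ends 64
d at 64 (size 2, align 2) → ends 66
pad 6 to align 8 for e
e at 72 (size 8, align 8) → ends 80
b at 80 (size 1, align 1) → ends 81
tail pad 7 to reach multiple of 8
total 88 bytes, alignment 8

88 bytes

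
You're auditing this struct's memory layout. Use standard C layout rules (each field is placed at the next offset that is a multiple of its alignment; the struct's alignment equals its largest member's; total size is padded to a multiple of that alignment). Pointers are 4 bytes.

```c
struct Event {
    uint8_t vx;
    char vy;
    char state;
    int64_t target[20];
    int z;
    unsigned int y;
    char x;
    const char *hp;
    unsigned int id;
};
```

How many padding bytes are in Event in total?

vx at 0 (size 1, align 1) → ends 1
vy at 1 (size 1, align 1) → ends 2
state at 2 (size 1, align 1) → ends 3
pad 5 to align 8 for target
target at 8 (size 160, align 8) → ends 168
z at 168 (size 4, align 4) → ends 172
y at 172 (size 4, align 4) → ends 176
x at 176 (size 1, align 1) → ends 177
pad 3 to align 4 for hp
hp at 180 (size 4, align 4) → ends 184
id at 184 (size 4, align 4) → ends 188
tail pad 4 to reach multiple of 8
total 192 bytes, alignment 8
data bytes 180, size 192 → padding 12

12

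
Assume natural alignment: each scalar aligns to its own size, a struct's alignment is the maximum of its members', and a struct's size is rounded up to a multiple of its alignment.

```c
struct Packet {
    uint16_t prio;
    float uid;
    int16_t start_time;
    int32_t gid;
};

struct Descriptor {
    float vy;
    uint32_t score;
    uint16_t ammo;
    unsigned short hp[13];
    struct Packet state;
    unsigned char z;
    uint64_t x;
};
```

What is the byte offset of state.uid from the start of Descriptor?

40

Packet: prio at 0 (size 2, align 2) → ends 2; pad 2 to align 4 for uid; uid at 4 (size 4, align 4) → ends 8; start_time at 8 (size 2, align 2) → ends 10; pad 2 to align 4 for gid; gid at 12 (size 4, align 4) → ends 16; total 16 bytes, alignment 4
vy at 0 (size 4, align 4) → ends 4
score at 4 (size 4, align 4) → ends 8
ammo at 8 (size 2, align 2) → ends 10
hp at 10 (size 26, align 2) → ends 36
state at 36 (size 16, align 4) → ends 52
within Packet: uid at 4
36 + 4 = 40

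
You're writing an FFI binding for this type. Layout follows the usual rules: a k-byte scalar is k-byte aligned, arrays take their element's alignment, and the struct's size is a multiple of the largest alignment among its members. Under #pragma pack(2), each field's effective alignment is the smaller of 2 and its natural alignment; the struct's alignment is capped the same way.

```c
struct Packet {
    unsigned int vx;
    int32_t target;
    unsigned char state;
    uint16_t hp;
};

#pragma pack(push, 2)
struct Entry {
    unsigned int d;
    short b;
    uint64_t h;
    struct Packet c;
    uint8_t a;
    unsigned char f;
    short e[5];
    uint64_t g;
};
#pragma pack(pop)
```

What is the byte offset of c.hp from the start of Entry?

24

Packet: @0: vx [4B, align 4] → 4; @4: target [4B, align 4] → 8; @8: state [1B, align 1] → 9; +1 pad (align 2); @10: hp [2B, align 2] → 12; size 12, align 4
@0: d [4B, align 2] → 4
@4: b [2B, align 2] → 6
@6: h [8B, align 2] → 14
@14: c [12B, align 2] → 26
within Packet: hp at 10
14 + 10 = 24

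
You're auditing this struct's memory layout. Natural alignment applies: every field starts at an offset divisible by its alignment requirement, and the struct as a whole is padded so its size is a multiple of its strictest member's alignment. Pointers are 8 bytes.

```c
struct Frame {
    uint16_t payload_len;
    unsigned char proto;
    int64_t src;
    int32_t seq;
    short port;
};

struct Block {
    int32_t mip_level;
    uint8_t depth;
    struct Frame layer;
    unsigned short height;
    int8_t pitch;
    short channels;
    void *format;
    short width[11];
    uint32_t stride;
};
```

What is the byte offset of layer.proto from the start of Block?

Frame: payload_len at 0 (size 2, align 2) → ends 2; proto at 2 (size 1, align 1) → ends 3; pad 5 to align 8 for src; src at 8 (size 8, align 8) → ends 16; seq at 16 (size 4, align 4) → ends 20; port at 20 (size 2, align 2) → ends 22; tail pad 2 to reach multiple of 8; total 24 bytes, alignment 8
mip_level at 0 (size 4, align 4) → ends 4
depth at 4 (size 1, align 1) → ends 5
pad 3 to align 8 for layer
layer at 8 (size 24, align 8) → ends 32
within Frame: proto at 2
8 + 2 = 10

10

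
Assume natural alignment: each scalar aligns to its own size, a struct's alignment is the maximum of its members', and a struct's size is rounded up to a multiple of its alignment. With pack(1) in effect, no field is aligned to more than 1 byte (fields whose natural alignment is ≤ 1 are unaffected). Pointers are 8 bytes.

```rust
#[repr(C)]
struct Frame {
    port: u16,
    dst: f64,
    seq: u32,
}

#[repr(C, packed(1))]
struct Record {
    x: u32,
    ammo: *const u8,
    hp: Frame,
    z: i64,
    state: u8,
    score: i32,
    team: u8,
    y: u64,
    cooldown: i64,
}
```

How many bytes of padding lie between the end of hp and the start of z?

Frame: port at 0 (size 2, align 2) → ends 2; pad 6 to align 8 for dst; dst at 8 (size 8, align 8) → ends 16; seq at 16 (size 4, align 4) → ends 20; tail pad 4 to reach multiple of 8; total 24 bytes, alignment 8
x at 0 (size 4, align 1) → ends 4
ammo at 4 (size 8, align 1) → ends 12
hp at 12 (size 24, align 1) → ends 36
z at 36 (size 8, align 1) → ends 44

0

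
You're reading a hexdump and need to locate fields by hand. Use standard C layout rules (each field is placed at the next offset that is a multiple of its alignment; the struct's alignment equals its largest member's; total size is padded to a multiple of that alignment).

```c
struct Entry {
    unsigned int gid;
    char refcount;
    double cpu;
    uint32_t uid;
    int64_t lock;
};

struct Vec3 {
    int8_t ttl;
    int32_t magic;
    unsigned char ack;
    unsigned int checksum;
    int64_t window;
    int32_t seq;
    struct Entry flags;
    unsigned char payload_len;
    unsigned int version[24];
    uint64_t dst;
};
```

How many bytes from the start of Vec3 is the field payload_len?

Entry: 0..4  gid  (4B, 4-aligned); 4..5  refcount  (1B, 1-aligned); 5..8  -- padding (3B); 8..16  cpu  (8B, 8-aligned); 16..20  uid  (4B, 4-aligned); 20..24  -- padding (4B); 24..32  lock  (8B, 8-aligned); sizeof = 32, alignof = 8
0..1  ttl  (1B, 1-aligned)
1..4  -- padding (3B)
4..8  magic  (4B, 4-aligned)
8..9  ack  (1B, 1-aligned)
9..12  -- padding (3B)
12..16  checksum  (4B, 4-aligned)
16..24  window  (8B, 8-aligned)
24..28  seq  (4B, 4-aligned)
28..32  -- padding (4B)
32..64  flags  (32B, 8-aligned)
64..65  payload_len  (1B, 1-aligned)

64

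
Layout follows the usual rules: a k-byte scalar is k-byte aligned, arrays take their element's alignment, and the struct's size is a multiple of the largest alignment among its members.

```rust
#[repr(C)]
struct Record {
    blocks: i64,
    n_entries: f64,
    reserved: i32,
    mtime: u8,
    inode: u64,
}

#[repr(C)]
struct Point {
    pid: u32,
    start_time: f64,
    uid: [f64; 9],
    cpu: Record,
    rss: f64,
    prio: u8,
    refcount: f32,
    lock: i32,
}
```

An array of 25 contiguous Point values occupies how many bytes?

Record: @0: blocks [8B, align 8] → 8; @8: n_entries [8B, align 8] → 16; @16: reserved [4B, align 4] → 20; @20: mtime [1B, align 1] → 21; +3 pad (align 8); @24: inode [8B, align 8] → 32; size 32, align 8
@0: pid [4B, align 4] → 4
+4 pad (align 8)
@8: start_time [8B, align 8] → 16
@16: uid [72B, align 8] → 88
@88: cpu [32B, align 8] → 120
@120: rss [8B, align 8] → 128
@128: prio [1B, align 1] → 129
+3 pad (align 4)
@132: refcount [4B, align 4] → 136
@136: lock [4B, align 4] → 140
+4 tail pad (align 8)
size 144, align 8
array of 25: 25 × 144 = 3600

3600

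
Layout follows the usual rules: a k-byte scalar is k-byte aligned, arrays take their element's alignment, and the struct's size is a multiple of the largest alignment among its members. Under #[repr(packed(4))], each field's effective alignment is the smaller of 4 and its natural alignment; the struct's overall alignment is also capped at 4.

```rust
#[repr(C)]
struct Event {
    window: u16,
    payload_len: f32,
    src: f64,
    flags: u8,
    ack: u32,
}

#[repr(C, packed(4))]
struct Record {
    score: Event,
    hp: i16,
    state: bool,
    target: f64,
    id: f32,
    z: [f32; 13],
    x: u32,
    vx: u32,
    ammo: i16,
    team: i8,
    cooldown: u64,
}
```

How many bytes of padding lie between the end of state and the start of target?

1

Event: window at 0 (size 2, align 2) → ends 2; pad 2 to align 4 for payload_len; payload_len at 4 (size 4, align 4) → ends 8; src at 8 (size 8, align 8) → ends 16; flags at 16 (size 1, align 1) → ends 17; pad 3 to align 4 for ack; ack at 20 (size 4, align 4) → ends 24; total 24 bytes, alignment 8
score at 0 (size 24, align 4) → ends 24
hp at 24 (size 2, align 2) → ends 26
state at 26 (size 1, align 1) → ends 27
pad 1 to align 4 for target
target at 28 (size 8, align 4) → ends 36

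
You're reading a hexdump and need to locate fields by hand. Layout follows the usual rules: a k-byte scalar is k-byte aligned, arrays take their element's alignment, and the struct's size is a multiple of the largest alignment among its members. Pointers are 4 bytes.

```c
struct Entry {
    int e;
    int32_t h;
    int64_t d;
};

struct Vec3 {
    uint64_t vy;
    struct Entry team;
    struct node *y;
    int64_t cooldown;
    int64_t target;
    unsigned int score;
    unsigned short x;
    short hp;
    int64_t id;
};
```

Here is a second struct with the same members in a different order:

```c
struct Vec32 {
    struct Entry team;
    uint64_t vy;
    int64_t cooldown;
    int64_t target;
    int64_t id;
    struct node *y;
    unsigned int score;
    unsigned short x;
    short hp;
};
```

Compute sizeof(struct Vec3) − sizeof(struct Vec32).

Entry: e at 0 (size 4, align 4) → ends 4; h at 4 (size 4, align 4) → ends 8; d at 8 (size 8, align 8) → ends 16; total 16 bytes, alignment 8
vy at 0 (size 8, align 8) → ends 8
team at 8 (size 16, align 8) → ends 24
y at 24 (size 4, align 4) → ends 28
pad 4 to align 8 for cooldown
cooldown at 32 (size 8, align 8) → ends 40
target at 40 (size 8, align 8) → ends 48
score at 48 (size 4, align 4) → ends 52
x at 52 (size 2, align 2) → ends 54
hp at 54 (size 2, align 2) → ends 56
id at 56 (size 8, align 8) → ends 64
total 64 bytes, alignment 8
— Vec32 —
team at 0 (size 16, align 8) → ends 16
vy at 16 (size 8, align 8) → ends 24
cooldown at 24 (size 8, align 8) → ends 32
target at 32 (size 8, align 8) → ends 40
id at 40 (size 8, align 8) → ends 48
y at 48 (size 4, align 4) → ends 52
score at 52 (size 4, align 4) → ends 56
x at 56 (size 2, align 2) → ends 58
hp at 58 (size 2, align 2) → ends 60
tail pad 4 to reach multiple of 8
total 64 bytes, alignment 8
64 − 64 = 0

0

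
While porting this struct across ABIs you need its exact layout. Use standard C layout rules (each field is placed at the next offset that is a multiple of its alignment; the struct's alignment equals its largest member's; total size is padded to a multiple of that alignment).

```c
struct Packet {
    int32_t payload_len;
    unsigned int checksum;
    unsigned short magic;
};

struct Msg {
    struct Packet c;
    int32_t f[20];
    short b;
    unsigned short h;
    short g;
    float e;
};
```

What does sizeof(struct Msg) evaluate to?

Packet: payload_len at 0 (size 4, align 4) → ends 4; checksum at 4 (size 4, align 4) → ends 8; magic at 8 (size 2, align 2) → ends 10; tail pad 2 to reach multiple of 4; total 12 bytes, alignment 4
c at 0 (size 12, align 4) → ends 12
f at 12 (size 80, align 4) → ends 92
b at 92 (size 2, align 2) → ends 94
h at 94 (size 2, align 2) → ends 96
g at 96 (size 2, align 2) → ends 98
pad 2 to align 4 for e
e at 100 (size 4, align 4) → ends 104
total 104 bytes, alignment 4

104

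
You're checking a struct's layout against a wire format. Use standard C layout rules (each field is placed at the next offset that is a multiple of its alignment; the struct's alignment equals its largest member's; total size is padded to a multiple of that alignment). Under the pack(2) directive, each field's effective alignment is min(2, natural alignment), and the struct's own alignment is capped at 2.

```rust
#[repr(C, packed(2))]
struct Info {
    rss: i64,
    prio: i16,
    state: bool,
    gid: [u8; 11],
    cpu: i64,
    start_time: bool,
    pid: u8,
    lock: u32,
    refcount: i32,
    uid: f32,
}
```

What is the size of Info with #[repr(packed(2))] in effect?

44

0..8  rss  (8B, 2-aligned)
8..10  prio  (2B, 2-aligned)
10..11  state  (1B, 1-aligned)
11..22  gid  (11B, 1-aligned)
22..30  cpu  (8B, 2-aligned)
30..31  start_time  (1B, 1-aligned)
31..32  pid  (1B, 1-aligned)
32..36  lock  (4B, 2-aligned)
36..40  refcount  (4B, 2-aligned)
40..44  uid  (4B, 2-aligned)
sizeof = 44, alignof = 2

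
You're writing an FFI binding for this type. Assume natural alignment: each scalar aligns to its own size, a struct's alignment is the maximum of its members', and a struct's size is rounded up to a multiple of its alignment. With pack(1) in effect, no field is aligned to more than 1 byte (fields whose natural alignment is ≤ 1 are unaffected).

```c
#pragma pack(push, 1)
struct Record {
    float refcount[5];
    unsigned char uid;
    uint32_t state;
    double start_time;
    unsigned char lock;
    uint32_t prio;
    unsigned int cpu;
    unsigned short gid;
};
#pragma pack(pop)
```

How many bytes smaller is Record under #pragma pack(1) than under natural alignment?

12

natural layout:
  0..20  refcount  (20B, 4-aligned)
  20..21  uid  (1B, 1-aligned)
  21..24  -- padding (3B)
  24..28  state  (4B, 4-aligned)
  28..32  -- padding (4B)
  32..40  start_time  (8B, 8-aligned)
  40..41  lock  (1B, 1-aligned)
  41..44  -- padding (3B)
  44..48  prio  (4B, 4-aligned)
  48..52  cpu  (4B, 4-aligned)
  52..54  gid  (2B, 2-aligned)
  54..56  -- tail padding (2B)
  sizeof = 56, alignof = 8
packed(1) layout:
  0..20  refcount  (20B, 1-aligned)
  20..21  uid  (1B, 1-aligned)
  21..25  state  (4B, 1-aligned)
  25..33  start_time  (8B, 1-aligned)
  33..34  lock  (1B, 1-aligned)
  34..38  prio  (4B, 1-aligned)
  38..42  cpu  (4B, 1-aligned)
  42..44  gid  (2B, 1-aligned)
  sizeof = 44, alignof = 1
56 − 44 = 12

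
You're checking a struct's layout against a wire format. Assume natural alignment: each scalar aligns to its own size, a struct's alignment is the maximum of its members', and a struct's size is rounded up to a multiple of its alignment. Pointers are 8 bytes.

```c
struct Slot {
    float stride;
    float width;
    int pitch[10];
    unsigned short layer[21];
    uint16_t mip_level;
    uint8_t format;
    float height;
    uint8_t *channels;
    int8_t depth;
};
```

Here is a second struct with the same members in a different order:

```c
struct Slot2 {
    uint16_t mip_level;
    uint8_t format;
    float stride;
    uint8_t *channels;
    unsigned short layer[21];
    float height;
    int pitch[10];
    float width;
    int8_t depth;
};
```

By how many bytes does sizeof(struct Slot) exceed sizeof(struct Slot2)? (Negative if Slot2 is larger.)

8

@0: stride [4B, align 4] → 4
@4: width [4B, align 4] → 8
@8: pitch [40B, align 4] → 48
@48: layer [42B, align 2] → 90
@90: mip_level [2B, align 2] → 92
@92: format [1B, align 1] → 93
+3 pad (align 4)
@96: height [4B, align 4] → 100
+4 pad (align 8)
@104: channels [8B, align 8] → 112
@112: depth [1B, align 1] → 113
+7 tail pad (align 8)
size 120, align 8
— Slot2 —
@0: mip_level [2B, align 2] → 2
@2: format [1B, align 1] → 3
+1 pad (align 4)
@4: stride [4B, align 4] → 8
@8: channels [8B, align 8] → 16
@16: layer [42B, align 2] → 58
+2 pad (align 4)
@60: height [4B, align 4] → 64
@64: pitch [40B, align 4] → 104
@104: width [4B, align 4] → 108
@108: depth [1B, align 1] → 109
+3 tail pad (align 8)
size 112, align 8
120 − 112 = 8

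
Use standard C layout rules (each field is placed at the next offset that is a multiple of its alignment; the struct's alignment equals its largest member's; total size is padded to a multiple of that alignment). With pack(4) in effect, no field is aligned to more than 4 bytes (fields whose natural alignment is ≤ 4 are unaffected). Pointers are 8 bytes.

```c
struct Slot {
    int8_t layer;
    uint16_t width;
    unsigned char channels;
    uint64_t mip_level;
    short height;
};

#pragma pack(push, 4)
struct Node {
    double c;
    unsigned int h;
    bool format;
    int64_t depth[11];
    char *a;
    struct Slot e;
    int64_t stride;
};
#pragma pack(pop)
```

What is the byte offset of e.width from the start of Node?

Slot: @0: layer [1B, align 1] → 1; +1 pad (align 2); @2: width [2B, align 2] → 4; @4: channels [1B, align 1] → 5; +3 pad (align 8); @8: mip_level [8B, align 8] → 16; @16: height [2B, align 2] → 18; +6 tail pad (align 8); size 24, align 8
@0: c [8B, align 4] → 8
@8: h [4B, align 4] → 12
@12: format [1B, align 1] → 13
+3 pad (align 4)
@16: depth [88B, align 4] → 104
@104: a [8B, align 4] → 112
@112: e [24B, align 4] → 136
within Slot: width at 2
112 + 2 = 114

114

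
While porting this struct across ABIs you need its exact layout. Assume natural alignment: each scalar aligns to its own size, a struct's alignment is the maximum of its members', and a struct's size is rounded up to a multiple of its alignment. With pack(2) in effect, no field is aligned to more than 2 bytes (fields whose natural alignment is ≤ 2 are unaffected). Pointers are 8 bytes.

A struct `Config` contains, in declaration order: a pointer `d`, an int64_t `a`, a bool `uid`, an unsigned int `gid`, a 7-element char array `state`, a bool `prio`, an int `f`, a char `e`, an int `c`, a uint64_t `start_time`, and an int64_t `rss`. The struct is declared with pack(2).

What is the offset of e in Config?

34

@0: d [8B, align 2] → 8
@8: a [8B, align 2] → 16
@16: uid [1B, align 1] → 17
+1 pad (align 2)
@18: gid [4B, align 2] → 22
@22: state [7B, align 1] → 29
@29: prio [1B, align 1] → 30
@30: f [4B, align 2] → 34
@34: e [1B, align 1] → 35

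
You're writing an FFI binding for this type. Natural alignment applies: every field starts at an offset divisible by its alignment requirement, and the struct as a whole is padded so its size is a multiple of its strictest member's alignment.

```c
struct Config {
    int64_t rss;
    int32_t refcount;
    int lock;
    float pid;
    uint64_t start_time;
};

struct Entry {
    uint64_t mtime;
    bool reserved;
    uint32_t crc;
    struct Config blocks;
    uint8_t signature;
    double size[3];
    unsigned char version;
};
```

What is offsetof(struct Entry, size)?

56

Config: rss at 0 (size 8, align 8) → ends 8; refcount at 8 (size 4, align 4) → ends 12; lock at 12 (size 4, align 4) → ends 16; pid at 16 (size 4, align 4) → ends 20; pad 4 to align 8 for start_time; start_time at 24 (size 8, align 8) → ends 32; total 32 bytes, alignment 8
mtime at 0 (size 8, align 8) → ends 8
reserved at 8 (size 1, align 1) → ends 9
pad 3 to align 4 for crc
crc at 12 (size 4, align 4) → ends 16
blocks at 16 (size 32, align 8) → ends 48
signature at 48 (size 1, align 1) → ends 49
pad 7 to align 8 for size
size at 56 (size 24, align 8) → ends 80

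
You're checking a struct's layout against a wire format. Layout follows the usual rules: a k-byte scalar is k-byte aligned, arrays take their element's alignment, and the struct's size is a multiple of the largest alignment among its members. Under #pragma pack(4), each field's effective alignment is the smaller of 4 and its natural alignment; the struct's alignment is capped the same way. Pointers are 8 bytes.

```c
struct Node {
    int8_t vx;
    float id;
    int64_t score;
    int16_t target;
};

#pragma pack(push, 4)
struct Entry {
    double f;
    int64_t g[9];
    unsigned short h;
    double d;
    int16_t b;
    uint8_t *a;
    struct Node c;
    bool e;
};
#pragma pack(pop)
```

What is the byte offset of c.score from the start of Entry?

Node: @0: vx [1B, align 1] → 1; +3 pad (align 4); @4: id [4B, align 4] → 8; @8: score [8B, align 8] → 16; @16: target [2B, align 2] → 18; +6 tail pad (align 8); size 24, align 8
@0: f [8B, align 4] → 8
@8: g [72B, align 4] → 80
@80: h [2B, align 2] → 82
+2 pad (align 4)
@84: d [8B, align 4] → 92
@92: b [2B, align 2] → 94
+2 pad (align 4)
@96: a [8B, align 4] → 104
@104: c [24B, align 4] → 128
within Node: score at 8
104 + 8 = 112

112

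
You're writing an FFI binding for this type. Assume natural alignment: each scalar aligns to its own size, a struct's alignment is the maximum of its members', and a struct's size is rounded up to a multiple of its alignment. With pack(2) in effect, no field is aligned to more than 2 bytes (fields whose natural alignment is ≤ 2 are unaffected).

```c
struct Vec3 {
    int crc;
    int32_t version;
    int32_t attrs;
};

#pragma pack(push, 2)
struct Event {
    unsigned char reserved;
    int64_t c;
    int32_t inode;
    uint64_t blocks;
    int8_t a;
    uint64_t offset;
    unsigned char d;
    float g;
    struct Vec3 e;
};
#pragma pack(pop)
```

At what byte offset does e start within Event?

38

Vec3: @0: crc [4B, align 4] → 4; @4: version [4B, align 4] → 8; @8: attrs [4B, align 4] → 12; size 12, align 4
@0: reserved [1B, align 1] → 1
+1 pad (align 2)
@2: c [8B, align 2] → 10
@10: inode [4B, align 2] → 14
@14: blocks [8B, align 2] → 22
@22: a [1B, align 1] → 23
+1 pad (align 2)
@24: offset [8B, align 2] → 32
@32: d [1B, align 1] → 33
+1 pad (align 2)
@34: g [4B, align 2] → 38
@38: e [12B, align 2] → 50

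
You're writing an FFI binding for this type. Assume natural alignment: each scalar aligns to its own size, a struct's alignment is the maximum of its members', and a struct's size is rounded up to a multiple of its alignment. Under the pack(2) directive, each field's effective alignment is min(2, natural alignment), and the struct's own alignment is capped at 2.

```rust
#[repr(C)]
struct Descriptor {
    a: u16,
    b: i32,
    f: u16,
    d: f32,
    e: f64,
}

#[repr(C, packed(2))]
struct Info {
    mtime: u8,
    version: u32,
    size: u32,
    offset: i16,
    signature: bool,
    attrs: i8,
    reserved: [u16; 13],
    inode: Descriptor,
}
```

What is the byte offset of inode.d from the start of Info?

Descriptor: @0: a [2B, align 2] → 2; +2 pad (align 4); @4: b [4B, align 4] → 8; @8: f [2B, align 2] → 10; +2 pad (align 4); @12: d [4B, align 4] → 16; @16: e [8B, align 8] → 24; size 24, align 8
@0: mtime [1B, align 1] → 1
+1 pad (align 2)
@2: version [4B, align 2] → 6
@6: size [4B, align 2] → 10
@10: offset [2B, align 2] → 12
@12: signature [1B, align 1] → 13
@13: attrs [1B, align 1] → 14
@14: reserved [26B, align 2] → 40
@40: inode [24B, align 2] → 64
within Descriptor: d at 12
40 + 12 = 52

52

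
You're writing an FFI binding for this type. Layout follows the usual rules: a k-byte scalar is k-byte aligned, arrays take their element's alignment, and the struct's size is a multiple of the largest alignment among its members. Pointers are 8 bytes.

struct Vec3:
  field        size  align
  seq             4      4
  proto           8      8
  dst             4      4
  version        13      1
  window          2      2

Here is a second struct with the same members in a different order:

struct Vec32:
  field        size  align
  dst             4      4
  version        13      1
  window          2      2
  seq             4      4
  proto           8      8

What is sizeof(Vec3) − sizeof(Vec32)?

0..4  seq  (4B, 4-aligned)
4..8  -- padding (4B)
8..16  proto  (8B, 8-aligned)
16..20  dst  (4B, 4-aligned)
20..33  version  (13B, 1-aligned)
33..34  -- padding (1B)
34..36  window  (2B, 2-aligned)
36..40  -- tail padding (4B)
sizeof = 40, alignof = 8
— Vec32 —
0..4  dst  (4B, 4-aligned)
4..17  version  (13B, 1-aligned)
17..18  -- padding (1B)
18..20  window  (2B, 2-aligned)
20..24  seq  (4B, 4-aligned)
24..32  proto  (8B, 8-aligned)
sizeof = 32, alignof = 8
40 − 32 = 8

8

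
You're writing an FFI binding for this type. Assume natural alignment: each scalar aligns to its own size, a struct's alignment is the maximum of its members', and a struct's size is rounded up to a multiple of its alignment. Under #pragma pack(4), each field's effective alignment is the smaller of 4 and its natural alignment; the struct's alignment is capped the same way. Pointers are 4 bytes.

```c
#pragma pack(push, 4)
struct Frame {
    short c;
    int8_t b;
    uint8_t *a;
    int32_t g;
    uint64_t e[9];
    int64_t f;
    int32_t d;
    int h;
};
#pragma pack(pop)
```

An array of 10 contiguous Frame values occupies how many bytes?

1000

@0: c [2B, align 2] → 2
@2: b [1B, align 1] → 3
+1 pad (align 4)
@4: a [4B, align 4] → 8
@8: g [4B, align 4] → 12
@12: e [72B, align 4] → 84
@84: f [8B, align 4] → 92
@92: d [4B, align 4] → 96
@96: h [4B, align 4] → 100
size 100, align 4
array of 10: 10 × 100 = 1000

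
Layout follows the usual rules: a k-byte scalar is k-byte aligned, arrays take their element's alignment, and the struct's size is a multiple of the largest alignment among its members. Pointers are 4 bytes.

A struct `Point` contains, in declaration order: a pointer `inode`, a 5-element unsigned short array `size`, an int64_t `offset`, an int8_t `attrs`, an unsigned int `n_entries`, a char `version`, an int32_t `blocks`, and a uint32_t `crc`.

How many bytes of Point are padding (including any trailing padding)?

@0: inode [4B, align 4] → 4
@4: size [10B, align 2] → 14
+2 pad (align 8)
@16: offset [8B, align 8] → 24
@24: attrs [1B, align 1] → 25
+3 pad (align 4)
@28: n_entries [4B, align 4] → 32
@32: version [1B, align 1] → 33
+3 pad (align 4)
@36: blocks [4B, align 4] → 40
@40: crc [4B, align 4] → 44
+4 tail pad (align 8)
size 48, align 8
data bytes 36, size 48 → padding 12

12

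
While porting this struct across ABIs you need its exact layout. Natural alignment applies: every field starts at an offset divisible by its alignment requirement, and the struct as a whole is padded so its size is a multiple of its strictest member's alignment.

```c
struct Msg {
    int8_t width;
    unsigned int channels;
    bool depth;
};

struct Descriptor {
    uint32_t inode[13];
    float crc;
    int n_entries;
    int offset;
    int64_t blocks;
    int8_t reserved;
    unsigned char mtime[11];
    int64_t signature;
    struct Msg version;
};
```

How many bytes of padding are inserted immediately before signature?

Msg: width at 0 (size 1, align 1) → ends 1; pad 3 to align 4 for channels; channels at 4 (size 4, align 4) → ends 8; depth at 8 (size 1, align 1) → ends 9; tail pad 3 to reach multiple of 4; total 12 bytes, alignment 4
inode at 0 (size 52, align 4) → ends 52
crc at 52 (size 4, align 4) → ends 56
n_entries at 56 (size 4, align 4) → ends 60
offset at 60 (size 4, align 4) → ends 64
blocks at 64 (size 8, align 8) → ends 72
reserved at 72 (size 1, align 1) → ends 73
mtime at 73 (size 11, align 1) → ends 84
pad 4 to align 8 for signature
signature at 88 (size 8, align 8) → ends 96

4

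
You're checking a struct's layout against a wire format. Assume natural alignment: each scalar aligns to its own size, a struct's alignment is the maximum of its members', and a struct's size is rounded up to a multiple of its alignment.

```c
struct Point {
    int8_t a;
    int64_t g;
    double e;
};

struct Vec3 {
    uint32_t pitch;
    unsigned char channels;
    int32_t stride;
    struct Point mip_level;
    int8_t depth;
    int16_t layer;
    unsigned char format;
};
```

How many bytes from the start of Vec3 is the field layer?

Point: @0: a [1B, align 1] → 1; +7 pad (align 8); @8: g [8B, align 8] → 16; @16: e [8B, align 8] → 24; size 24, align 8
@0: pitch [4B, align 4] → 4
@4: channels [1B, align 1] → 5
+3 pad (align 4)
@8: stride [4B, align 4] → 12
+4 pad (align 8)
@16: mip_level [24B, align 8] → 40
@40: depth [1B, align 1] → 41
+1 pad (align 2)
@42: layer [2B, align 2] → 44

42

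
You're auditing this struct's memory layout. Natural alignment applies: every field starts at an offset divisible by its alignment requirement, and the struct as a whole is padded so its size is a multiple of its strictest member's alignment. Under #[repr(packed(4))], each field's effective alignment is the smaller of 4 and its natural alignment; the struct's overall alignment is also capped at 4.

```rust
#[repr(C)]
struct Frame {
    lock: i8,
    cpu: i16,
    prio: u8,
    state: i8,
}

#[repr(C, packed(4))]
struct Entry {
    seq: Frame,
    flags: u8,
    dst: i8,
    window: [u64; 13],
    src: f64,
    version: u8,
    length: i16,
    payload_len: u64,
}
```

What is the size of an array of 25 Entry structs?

3300

Frame: @0: lock [1B, align 1] → 1; +1 pad (align 2); @2: cpu [2B, align 2] → 4; @4: prio [1B, align 1] → 5; @5: state [1B, align 1] → 6; size 6, align 2
@0: seq [6B, align 2] → 6
@6: flags [1B, align 1] → 7
@7: dst [1B, align 1] → 8
@8: window [104B, align 4] → 112
@112: src [8B, align 4] → 120
@120: version [1B, align 1] → 121
+1 pad (align 2)
@122: length [2B, align 2] → 124
@124: payload_len [8B, align 4] → 132
size 132, align 4
array of 25: 25 × 132 = 3300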